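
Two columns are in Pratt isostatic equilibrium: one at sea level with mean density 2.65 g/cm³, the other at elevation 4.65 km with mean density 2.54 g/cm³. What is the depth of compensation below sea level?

107 km

ρ_ref D = ρ (D + h) → D (ρ_ref − ρ) = ρ h.
D = ρ h/(ρ_ref − ρ) = 2.54 × 4.65 km/(2.65 − 2.54) = 107 km.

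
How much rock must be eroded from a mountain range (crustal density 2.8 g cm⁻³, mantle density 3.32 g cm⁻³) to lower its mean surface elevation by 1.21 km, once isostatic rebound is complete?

Net drop Δ = e − u = e − e ρ_c/ρ_m = e (ρ_m − ρ_c)/ρ_m.
e = Δ ρ_m/(ρ_m − ρ_c) = 1.21 km × 3.32/0.52 = 7.73 km.

7.73 km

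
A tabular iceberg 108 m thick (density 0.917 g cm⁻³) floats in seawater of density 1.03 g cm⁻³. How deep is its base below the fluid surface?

96.2 m

Draft d = t ρ_obj/ρ_fluid = 108 m × 0.917/1.03 = 96.2 m.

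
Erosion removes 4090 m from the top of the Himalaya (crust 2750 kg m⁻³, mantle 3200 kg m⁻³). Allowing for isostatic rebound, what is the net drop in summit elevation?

Rebound u = e ρ_c/ρ_m = 4090 m × 2750/3200 = 3515 m.
Net surface drop = e − u = 4090 m − 3515 m = e (ρ_m − ρ_c)/ρ_m = 575 m.

575 m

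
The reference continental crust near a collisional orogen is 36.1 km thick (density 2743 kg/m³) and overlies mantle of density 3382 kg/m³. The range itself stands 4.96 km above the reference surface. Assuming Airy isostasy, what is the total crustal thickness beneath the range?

62.4 km

Root depth r = h ρ_c / (ρ_m − ρ_c) = 4.96 km × 2743 / 639 = 21.29 km.
Total thickness = T + h + r = 36.1 km + 4.96 km + 21.29 km = 62.4 km.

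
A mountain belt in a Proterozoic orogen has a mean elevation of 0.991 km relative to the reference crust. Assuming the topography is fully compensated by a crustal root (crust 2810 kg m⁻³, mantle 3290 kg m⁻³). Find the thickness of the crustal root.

Equating mass per unit area of the two columns: the weight of the topography is balanced by the buoyancy of the root, ρ_c h = (ρ_m − ρ_c) r.
r = h · ρ_c / (ρ_m − ρ_c) = 0.991 km × 2810 / (3290 − 2810) = 5.8 km.

5.8 km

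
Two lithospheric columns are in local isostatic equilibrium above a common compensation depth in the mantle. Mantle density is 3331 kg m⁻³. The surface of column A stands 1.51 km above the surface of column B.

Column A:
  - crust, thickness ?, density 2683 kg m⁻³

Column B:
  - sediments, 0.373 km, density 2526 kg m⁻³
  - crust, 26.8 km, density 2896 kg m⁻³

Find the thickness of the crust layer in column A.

Take the compensation level at the base of the deeper column (depth z_c below the surface of column A) and equate Σ ρ_i t_i down to z_c; mantle fills any gap and the z_c terms cancel.
Column A: x×2683 + (z_c − 0 − x)×3331
Column B: 1.51×0 + 0.373×2526 + 26.8×2896 + (z_c − 1.51 − 27.173)×3331
The z_c×3331 term appears on both sides and cancels. Collect the known terms of each column as K = Σ(ρt)_known − 3331 × (depth of known layers): K_A = 0 − 3331×0 = 0; K_B = 78554.998 − 3331×(1.51 + 27.173) = −16988.075.
Balance: K_A − x×(3331 − 2683) = K_B, so x = (K_A − K_B)/(3331 − 2683) = 16988.1/648 = 26.2 km.

26.2 km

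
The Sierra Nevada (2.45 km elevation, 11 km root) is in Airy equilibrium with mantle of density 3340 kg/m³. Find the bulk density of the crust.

ρ_c h = (ρ_m − ρ_c) r → ρ_c (h + r) = ρ_m r → ρ_c = ρ_m r / (h + r).
ρ_c = 3340 × 11 km / (2.45 km + 11 km) = 2730 kg/m³.

2730 kg/m³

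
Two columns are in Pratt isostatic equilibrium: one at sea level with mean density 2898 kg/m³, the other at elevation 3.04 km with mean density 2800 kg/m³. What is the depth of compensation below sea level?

ρ_ref D = ρ (D + h) → D (ρ_ref − ρ) = ρ h.
D = ρ h/(ρ_ref − ρ) = 2800 × 3.04 km/(2898 − 2800) = 86.9 km.

86.9 km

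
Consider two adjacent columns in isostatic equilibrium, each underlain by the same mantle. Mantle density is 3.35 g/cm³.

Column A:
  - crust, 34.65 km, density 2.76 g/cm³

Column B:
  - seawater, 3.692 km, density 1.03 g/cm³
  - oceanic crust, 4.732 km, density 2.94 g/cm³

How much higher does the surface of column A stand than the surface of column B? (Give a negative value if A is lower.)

2.97 km

For any compensation level in the mantle, the mantle terms cancel and isostasy reduces to e = (Σt_A − Σt_B) − (Σ(ρt)_A − Σ(ρt)_B) / ρ_m.
Σt_A = 34.65 km; Σt_B = 8.424 km; Σ(ρt)_A = 95.634; Σ(ρt)_B = 17.71484 (in km·g/cm³).
e = (34.65 − 8.424) − (95.634 − 17.71484) / 3.35 = 2.97 km.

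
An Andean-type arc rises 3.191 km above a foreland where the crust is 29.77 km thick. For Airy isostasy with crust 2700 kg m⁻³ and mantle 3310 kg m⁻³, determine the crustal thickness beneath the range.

47.1 km

Root depth r = h ρ_c / (ρ_m − ρ_c) = 3.191 km × 2700 / 610 = 14.12 km.
Total thickness = T + h + r = 29.77 km + 3.191 km + 14.12 km = 47.1 km.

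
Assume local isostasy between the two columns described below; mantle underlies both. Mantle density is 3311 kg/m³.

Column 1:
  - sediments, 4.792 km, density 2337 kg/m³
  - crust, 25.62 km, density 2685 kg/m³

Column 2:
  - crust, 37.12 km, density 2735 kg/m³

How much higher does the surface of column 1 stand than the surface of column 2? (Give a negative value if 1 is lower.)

−0.204 km

For any compensation level in the mantle, the mantle terms cancel and isostasy reduces to e = (Σt_1 − Σt_2) − (Σ(ρt)_1 − Σ(ρt)_2) / ρ_m.
Σt_1 = 30.412 km; Σt_2 = 37.12 km; Σ(ρt)_1 = 79988.604; Σ(ρt)_2 = 101523.2 (in km·kg/m³).
e = (30.412 − 37.12) − (79988.604 − 101523.2) / 3311 = −0.204 km.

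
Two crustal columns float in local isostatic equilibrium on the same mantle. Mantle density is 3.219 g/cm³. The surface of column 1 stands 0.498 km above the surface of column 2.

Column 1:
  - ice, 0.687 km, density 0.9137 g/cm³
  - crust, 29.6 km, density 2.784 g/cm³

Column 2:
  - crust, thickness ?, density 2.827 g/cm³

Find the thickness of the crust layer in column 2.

32.8 km

Take the compensation level at the base of the deeper column (depth z_c below the surface of column 1) and equate Σ ρ_i t_i down to z_c; mantle fills any gap and the z_c terms cancel.
Column 1: 0.687×0.9137 + 29.6×2.784 + (z_c − 30.287)×3.219
Column 2: 0.498×0 + x×2.827 + (z_c − 0.498 − 0 − x)×3.219
The z_c×3.219 term appears on both sides and cancels. Collect the known terms of each column as K = Σ(ρt)_known − 3.219 × (depth of known layers): K_1 = 83.0341119 − 3.219×30.287 = −14.4597411; K_2 = 0 − 3.219×(0.498 + 0) = −1.603062.
Balance: K_1 = K_2 − x×(3.219 − 2.827), so x = (K_2 − K_1)/(3.219 − 2.827) = 12.8567/0.392 = 32.8 km.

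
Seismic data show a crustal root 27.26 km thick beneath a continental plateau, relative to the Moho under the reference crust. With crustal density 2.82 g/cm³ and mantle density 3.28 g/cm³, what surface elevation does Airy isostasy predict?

Balancing pressure at the compensation depth: ρ_c h = (ρ_m − ρ_c) r.
h = r (ρ_m − ρ_c) / ρ_c = 27.26 km × (3.28 − 2.82) / 2.82 = 4.45 km.

4.45 km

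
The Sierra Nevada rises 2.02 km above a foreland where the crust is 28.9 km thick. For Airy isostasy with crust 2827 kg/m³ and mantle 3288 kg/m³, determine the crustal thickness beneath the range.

Root depth r = h ρ_c / (ρ_m − ρ_c) = 2.02 km × 2827 / 461 = 12.39 km.
Total thickness = T + h + r = 28.9 km + 2.02 km + 12.39 km = 43.3 km.

43.3 km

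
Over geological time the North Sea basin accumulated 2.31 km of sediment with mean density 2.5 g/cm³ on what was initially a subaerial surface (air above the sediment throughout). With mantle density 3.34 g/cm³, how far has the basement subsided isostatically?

Subaerial load: s = t ρ_sed / ρ_m = 2.31 km × 2.5/3.34 = 1.73 km.

1.73 km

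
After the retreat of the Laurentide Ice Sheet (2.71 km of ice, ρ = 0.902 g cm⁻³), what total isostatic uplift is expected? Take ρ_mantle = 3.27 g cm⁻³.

0.748 km

Removing the load lets mantle flow back in; uplift u satisfies ρ_ice t = ρ_m u.
u = t ρ_ice/ρ_m = 2.71 km × 0.902/3.27 = 0.748 km.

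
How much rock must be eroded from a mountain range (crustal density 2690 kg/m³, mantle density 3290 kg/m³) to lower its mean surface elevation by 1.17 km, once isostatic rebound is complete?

6.42 km

Net drop Δ = e − u = e − e ρ_c/ρ_m = e (ρ_m − ρ_c)/ρ_m.
e = Δ ρ_m/(ρ_m − ρ_c) = 1.17 km × 3290/600 = 6.42 km.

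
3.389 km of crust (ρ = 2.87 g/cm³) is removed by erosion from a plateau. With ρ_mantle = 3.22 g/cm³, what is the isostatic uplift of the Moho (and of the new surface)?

Unloading: uplift u = e ρ_c/ρ_m = 3.389 km × 2.87/3.22 = 3.02 km.

3.02 km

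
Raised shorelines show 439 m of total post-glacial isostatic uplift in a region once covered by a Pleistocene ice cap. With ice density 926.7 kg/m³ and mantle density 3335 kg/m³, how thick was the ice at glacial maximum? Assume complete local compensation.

u = t ρ_ice/ρ_m → t = u ρ_m/ρ_ice = 439 m × 3335/926.7 = 1580 m.

1580 m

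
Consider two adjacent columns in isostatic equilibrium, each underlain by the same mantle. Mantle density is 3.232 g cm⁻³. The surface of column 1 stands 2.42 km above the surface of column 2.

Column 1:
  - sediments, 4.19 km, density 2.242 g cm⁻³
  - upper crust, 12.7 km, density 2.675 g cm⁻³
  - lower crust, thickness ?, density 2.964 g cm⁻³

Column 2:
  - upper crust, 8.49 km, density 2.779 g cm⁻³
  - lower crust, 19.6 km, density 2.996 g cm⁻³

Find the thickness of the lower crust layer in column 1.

Take the compensation level at the base of the deeper column (depth z_c below the surface of column 1) and equate Σ ρ_i t_i down to z_c; mantle fills any gap and the z_c terms cancel.
Column 1: 4.19×2.242 + 12.7×2.675 + x×2.964 + (z_c − 16.89 − x)×3.232
Column 2: 2.42×0 + 8.49×2.779 + 19.6×2.996 + (z_c − 2.42 − 28.09)×3.232
The z_c×3.232 term appears on both sides and cancels. Collect the known terms of each column as K = Σ(ρt)_known − 3.232 × (depth of known layers): K_1 = 43.36648 − 3.232×16.89 = −11.222; K_2 = 82.31531 − 3.232×(2.42 + 28.09) = −16.29301.
Balance: K_1 − x×(3.232 − 2.964) = K_2, so x = (K_1 − K_2)/(3.232 − 2.964) = 5.07101/0.268 = 18.9 km.

18.9 km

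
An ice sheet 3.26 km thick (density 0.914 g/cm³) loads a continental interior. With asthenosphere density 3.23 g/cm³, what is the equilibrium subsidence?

Isostatic balance requires: the ice load ρ_ice t is balanced by mantle displaced below, ρ_m s.
s = t ρ_ice / ρ_m = 3.26 km × 0.914/3.23 = 0.922 km.

0.922 km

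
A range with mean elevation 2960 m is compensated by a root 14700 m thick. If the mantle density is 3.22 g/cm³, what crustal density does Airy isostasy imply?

ρ_c h = (ρ_m − ρ_c) r → ρ_c (h + r) = ρ_m r → ρ_c = ρ_m r / (h + r).
ρ_c = 3.22 × 14700 m / (2960 m + 14700 m) = 2.68 g/cm³.

2.68 g/cm³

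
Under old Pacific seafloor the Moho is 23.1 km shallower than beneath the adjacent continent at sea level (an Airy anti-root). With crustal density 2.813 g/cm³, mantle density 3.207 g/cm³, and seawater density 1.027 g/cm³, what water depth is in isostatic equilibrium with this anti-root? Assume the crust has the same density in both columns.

5.1 km

Replacing a thickness d of crust by seawater at the top must be balanced by replacing crust with mantle at the base: d (ρ_c − ρ_w) = a (ρ_m − ρ_c).
d = a (ρ_m − ρ_c)/(ρ_c − ρ_w) = 23.1 km × 0.394/1.786 = 5.1 km.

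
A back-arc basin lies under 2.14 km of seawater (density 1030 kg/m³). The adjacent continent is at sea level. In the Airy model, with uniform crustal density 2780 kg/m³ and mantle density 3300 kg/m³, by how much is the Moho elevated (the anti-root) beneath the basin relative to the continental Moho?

In Airy isostatic equilibrium: replacing crust with seawater at the top is compensated by replacing crust with mantle at the base: d (ρ_c − ρ_w) = a (ρ_m − ρ_c).
a = d (ρ_c − ρ_w)/(ρ_m − ρ_c) = 2.14 km × 1750/520 = 7.2 km.

7.2 km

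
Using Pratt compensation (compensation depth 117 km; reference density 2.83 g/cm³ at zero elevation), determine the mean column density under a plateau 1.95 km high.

Pratt balance: ρ_ref D = ρ (D + h).
ρ = ρ_ref D/(D + h) = 2.83 × 117 km/(117 km + 1.95 km) = 2.78 g/cm³.

2.78 g/cm³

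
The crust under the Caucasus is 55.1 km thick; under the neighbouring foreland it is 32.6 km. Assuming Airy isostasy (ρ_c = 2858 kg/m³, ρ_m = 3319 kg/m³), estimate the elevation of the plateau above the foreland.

Excess crust Δ = 55.1 km − 32.6 km = 22.5 km, split between elevation h and root r with h + r = Δ.
Airy balance ρ_c h = (ρ_m − ρ_c) r gives r = h ρ_c/(ρ_m − ρ_c), so h (1 + ρ_c/(ρ_m − ρ_c)) = Δ, i.e. h = Δ (ρ_m − ρ_c)/ρ_m.
h = 22.5 km × 461/3319 = 3.13 km.

3.13 km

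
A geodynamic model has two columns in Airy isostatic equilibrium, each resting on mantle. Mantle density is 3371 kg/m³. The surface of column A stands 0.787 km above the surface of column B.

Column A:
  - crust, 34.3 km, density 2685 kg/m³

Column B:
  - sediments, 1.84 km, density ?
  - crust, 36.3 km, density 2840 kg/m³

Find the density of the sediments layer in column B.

Take the compensation level at the base of the deeper column (depth z_c below the surface of column A) and equate Σ ρ_i t_i down to z_c; mantle fills any gap and the z_c terms cancel.
Column A: 34.3×2685 + (z_c − 34.3)×3371
Column B: 0.787×0 + 1.84×ρ + 36.3×2840 + (z_c − 0.787 − 38.14)×3371
The z_c×3371 term appears on both sides and cancels. Collect the known terms of each column as K = Σ(ρt)_known − 3371 × (depth of known layers): K_A = 92095.5 − 3371×34.3 = −23529.8; K_B = 103092 − 3371×(0.787 + 38.14) = −28130.917.
Balance: K_A = K_B + 1.84×ρ, so ρ = (K_A − K_B)/1.84 = 4601.12/1.84 = 2500 kg/m³.

2500 kg/m³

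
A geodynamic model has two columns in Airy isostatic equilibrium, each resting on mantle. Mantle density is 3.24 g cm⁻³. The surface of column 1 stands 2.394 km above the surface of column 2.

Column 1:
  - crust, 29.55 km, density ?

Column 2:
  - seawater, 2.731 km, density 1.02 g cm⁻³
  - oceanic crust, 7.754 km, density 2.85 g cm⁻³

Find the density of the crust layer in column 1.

2.67 g cm⁻³

Take the compensation level at the base of the deeper column (depth z_c below the surface of column 1) and equate Σ ρ_i t_i down to z_c; mantle fills any gap and the z_c terms cancel.
Column 1: 29.55×ρ + (z_c − 29.55)×3.24
Column 2: 2.394×0 + 2.731×1.02 + 7.754×2.85 + (z_c − 2.394 − 10.485)×3.24
The z_c×3.24 term appears on both sides and cancels. Collect the known terms of each column as K = Σ(ρt)_known − 3.24 × (depth of known layers): K_1 = 0 − 3.24×29.55 = −95.742; K_2 = 24.88452 − 3.24×(2.394 + 10.485) = −16.84344.
Balance: K_1 + 29.55×ρ = K_2, so ρ = (K_2 − K_1)/29.55 = 78.8986/29.55 = 2.67 g cm⁻³.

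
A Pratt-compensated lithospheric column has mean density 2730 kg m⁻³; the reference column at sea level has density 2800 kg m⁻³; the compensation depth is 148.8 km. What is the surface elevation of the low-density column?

ρ_ref D = ρ (D + h) → h = D (ρ_ref − ρ)/ρ.
h = 148.8 km × (2800 − 2730)/2730 = 3.82 km.

3.82 km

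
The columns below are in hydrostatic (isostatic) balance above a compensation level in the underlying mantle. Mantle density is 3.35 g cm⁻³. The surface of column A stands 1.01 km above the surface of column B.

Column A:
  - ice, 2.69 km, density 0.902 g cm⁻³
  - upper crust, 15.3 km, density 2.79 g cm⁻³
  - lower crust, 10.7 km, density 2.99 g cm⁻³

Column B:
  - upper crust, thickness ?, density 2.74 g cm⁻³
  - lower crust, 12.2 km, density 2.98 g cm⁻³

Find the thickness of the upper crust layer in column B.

Take the compensation level at the base of the deeper column (depth z_c below the surface of column A) and equate Σ ρ_i t_i down to z_c; mantle fills any gap and the z_c terms cancel.
Column A: 2.69×0.902 + 15.3×2.79 + 10.7×2.99 + (z_c − 28.69)×3.35
Column B: 1.01×0 + x×2.74 + 12.2×2.98 + (z_c − 1.01 − 12.2 − x)×3.35
The z_c×3.35 term appears on both sides and cancels. Collect the known terms of each column as K = Σ(ρt)_known − 3.35 × (depth of known layers): K_A = 77.10638 − 3.35×28.69 = −19.00512; K_B = 36.356 − 3.35×(1.01 + 12.2) = −7.8975.
Balance: K_A = K_B − x×(3.35 − 2.74), so x = (K_B − K_A)/(3.35 − 2.74) = 11.1076/0.61 = 18.2 km.

18.2 km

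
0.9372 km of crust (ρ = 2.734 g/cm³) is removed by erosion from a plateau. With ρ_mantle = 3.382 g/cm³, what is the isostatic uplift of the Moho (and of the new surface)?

Unloading: uplift u = e ρ_c/ρ_m = 0.9372 km × 2.734/3.382 = 0.758 km.

0.758 km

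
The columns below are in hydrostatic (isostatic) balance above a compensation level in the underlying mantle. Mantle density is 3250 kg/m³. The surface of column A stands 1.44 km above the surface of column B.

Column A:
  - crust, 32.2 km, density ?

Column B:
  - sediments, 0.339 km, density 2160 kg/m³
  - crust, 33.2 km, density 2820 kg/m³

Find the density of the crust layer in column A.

2650 kg/m³

Take the compensation level at the base of the deeper column (depth z_c below the surface of column A) and equate Σ ρ_i t_i down to z_c; mantle fills any gap and the z_c terms cancel.
Column A: 32.2×ρ + (z_c − 32.2)×3250
Column B: 1.44×0 + 0.339×2160 + 33.2×2820 + (z_c − 1.44 − 33.539)×3250
The z_c×3250 term appears on both sides and cancels. Collect the known terms of each column as K = Σ(ρt)_known − 3250 × (depth of known layers): K_A = 0 − 3250×32.2 = −104650; K_B = 94356.24 − 3250×(1.44 + 33.539) = −19325.51.
Balance: K_A + 32.2×ρ = K_B, so ρ = (K_B − K_A)/32.2 = 85324.5/32.2 = 2650 kg/m³.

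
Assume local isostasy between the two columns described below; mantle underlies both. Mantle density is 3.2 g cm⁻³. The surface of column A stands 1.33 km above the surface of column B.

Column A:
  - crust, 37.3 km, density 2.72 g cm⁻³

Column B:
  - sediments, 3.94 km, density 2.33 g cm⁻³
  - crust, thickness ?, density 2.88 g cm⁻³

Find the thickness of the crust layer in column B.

Take the compensation level at the base of the deeper column (depth z_c below the surface of column A) and equate Σ ρ_i t_i down to z_c; mantle fills any gap and the z_c terms cancel.
Column A: 37.3×2.72 + (z_c − 37.3)×3.2
Column B: 1.33×0 + 3.94×2.33 + x×2.88 + (z_c − 1.33 − 3.94 − x)×3.2
The z_c×3.2 term appears on both sides and cancels. Collect the known terms of each column as K = Σ(ρt)_known − 3.2 × (depth of known layers): K_A = 101.456 − 3.2×37.3 = −17.904; K_B = 9.1802 − 3.2×(1.33 + 3.94) = −7.6838.
Balance: K_A = K_B − x×(3.2 − 2.88), so x = (K_B − K_A)/(3.2 − 2.88) = 10.2202/0.32 = 31.9 km.

31.9 km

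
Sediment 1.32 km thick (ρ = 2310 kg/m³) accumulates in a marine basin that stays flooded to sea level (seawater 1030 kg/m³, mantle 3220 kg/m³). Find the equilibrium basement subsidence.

0.772 km

Submarine loading: the sediment displaces seawater, and the subsidence is in turn flooded, so s (ρ_m − ρ_w) = t (ρ_sed − ρ_w).
s = 1.32 km × (2310 − 1030) / (3220 − 1030) = 0.772 km.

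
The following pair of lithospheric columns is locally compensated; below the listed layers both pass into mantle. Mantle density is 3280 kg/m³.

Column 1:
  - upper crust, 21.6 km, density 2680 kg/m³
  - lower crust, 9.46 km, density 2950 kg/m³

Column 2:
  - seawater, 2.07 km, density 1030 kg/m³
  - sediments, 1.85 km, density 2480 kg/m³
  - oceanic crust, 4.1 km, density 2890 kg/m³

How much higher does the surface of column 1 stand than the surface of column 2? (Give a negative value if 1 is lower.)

For any compensation level in the mantle, the mantle terms cancel and isostasy reduces to e = (Σt_1 − Σt_2) − (Σ(ρt)_1 − Σ(ρt)_2) / ρ_m.
Σt_1 = 31.06 km; Σt_2 = 8.02 km; Σ(ρt)_1 = 85795; Σ(ρt)_2 = 18569.1 (in km·kg/m³).
e = (31.06 − 8.02) − (85795 − 18569.1) / 3280 = 2.54 km.

2.54 km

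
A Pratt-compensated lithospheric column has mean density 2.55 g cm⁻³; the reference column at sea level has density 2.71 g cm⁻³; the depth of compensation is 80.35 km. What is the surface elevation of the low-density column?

5.04 km

ρ_ref D = ρ (D + h) → h = D (ρ_ref − ρ)/ρ.
h = 80.35 km × (2.71 − 2.55)/2.55 = 5.04 km.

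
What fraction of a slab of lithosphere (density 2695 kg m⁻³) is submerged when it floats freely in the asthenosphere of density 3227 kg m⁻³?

0.835

Submerged fraction = ρ_obj/ρ_fluid = 2695/3227 = 0.835.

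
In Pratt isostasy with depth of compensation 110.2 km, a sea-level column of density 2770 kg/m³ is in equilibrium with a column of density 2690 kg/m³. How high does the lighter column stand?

ρ_ref D = ρ (D + h) → h = D (ρ_ref − ρ)/ρ.
h = 110.2 km × (2770 − 2690)/2690 = 3.28 km.

3.28 km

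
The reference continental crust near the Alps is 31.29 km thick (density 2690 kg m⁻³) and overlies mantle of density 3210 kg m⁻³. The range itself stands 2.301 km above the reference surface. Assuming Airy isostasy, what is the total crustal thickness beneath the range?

45.5 km

Root depth r = h ρ_c / (ρ_m − ρ_c) = 2.301 km × 2690 / 520 = 11.9 km.
Total thickness = T + h + r = 31.29 km + 2.301 km + 11.9 km = 45.5 km.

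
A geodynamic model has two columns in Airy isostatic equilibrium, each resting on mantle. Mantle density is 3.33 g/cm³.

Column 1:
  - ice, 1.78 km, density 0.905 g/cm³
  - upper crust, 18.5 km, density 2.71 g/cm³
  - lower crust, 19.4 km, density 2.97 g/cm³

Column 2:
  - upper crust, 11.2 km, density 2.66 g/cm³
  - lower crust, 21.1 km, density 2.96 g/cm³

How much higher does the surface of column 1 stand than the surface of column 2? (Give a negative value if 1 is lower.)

For any compensation level in the mantle, the mantle terms cancel and isostasy reduces to e = (Σt_1 − Σt_2) − (Σ(ρt)_1 − Σ(ρt)_2) / ρ_m.
Σt_1 = 39.68 km; Σt_2 = 32.3 km; Σ(ρt)_1 = 109.3639; Σ(ρt)_2 = 92.248 (in km·g/cm³).
e = (39.68 − 32.3) − (109.3639 − 92.248) / 3.33 = 2.24 km.

2.24 km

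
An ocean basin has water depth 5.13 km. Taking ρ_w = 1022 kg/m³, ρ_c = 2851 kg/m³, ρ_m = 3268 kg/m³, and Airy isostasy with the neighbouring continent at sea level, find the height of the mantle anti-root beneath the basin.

22.5 km

In Airy isostatic equilibrium: replacing crust with seawater at the top is compensated by replacing crust with mantle at the base: d (ρ_c − ρ_w) = a (ρ_m − ρ_c).
a = d (ρ_c − ρ_w)/(ρ_m − ρ_c) = 5.13 km × 1829/417 = 22.5 km.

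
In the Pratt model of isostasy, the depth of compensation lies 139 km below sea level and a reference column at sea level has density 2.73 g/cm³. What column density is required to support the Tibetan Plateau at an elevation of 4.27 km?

Pratt balance: ρ_ref D = ρ (D + h).
ρ = ρ_ref D/(D + h) = 2.73 × 139 km/(139 km + 4.27 km) = 2.65 g/cm³.

2.65 g/cm³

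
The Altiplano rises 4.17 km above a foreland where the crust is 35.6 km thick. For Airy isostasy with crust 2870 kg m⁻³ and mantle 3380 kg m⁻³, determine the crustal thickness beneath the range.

Root depth r = h ρ_c / (ρ_m − ρ_c) = 4.17 km × 2870 / 510 = 23.47 km.
Total thickness = T + h + r = 35.6 km + 4.17 km + 23.47 km = 63.2 km.

63.2 km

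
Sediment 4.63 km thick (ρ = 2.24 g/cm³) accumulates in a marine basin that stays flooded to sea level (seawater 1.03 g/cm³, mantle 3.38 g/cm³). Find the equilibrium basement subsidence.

2.38 km

Submarine loading: the sediment displaces seawater, and the subsidence is in turn flooded, so s (ρ_m − ρ_w) = t (ρ_sed − ρ_w).
s = 4.63 km × (2.24 − 1.03) / (3.38 − 1.03) = 2.38 km.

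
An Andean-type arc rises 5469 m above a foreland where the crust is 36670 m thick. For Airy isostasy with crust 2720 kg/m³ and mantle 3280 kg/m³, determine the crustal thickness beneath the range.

Root depth r = h ρ_c / (ρ_m − ρ_c) = 5469 m × 2720 / 560 = 26560 m.
Total thickness = T + h + r = 36670 m + 5469 m + 26560 m = 68700 m.

68700 m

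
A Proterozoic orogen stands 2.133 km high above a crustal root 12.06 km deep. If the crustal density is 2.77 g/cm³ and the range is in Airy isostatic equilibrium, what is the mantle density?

3.26 g/cm³

Airy balance: ρ_c h = (ρ_m − ρ_c) r → ρ_m = ρ_c (1 + h/r).
ρ_m = 2.77 × (1 + 2.133 km/12.06 km) = 3.26 g/cm³.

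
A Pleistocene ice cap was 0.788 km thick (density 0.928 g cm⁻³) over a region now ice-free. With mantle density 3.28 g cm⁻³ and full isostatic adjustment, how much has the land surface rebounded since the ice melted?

Removing the load lets mantle flow back in; uplift u satisfies ρ_ice t = ρ_m u.
u = t ρ_ice/ρ_m = 0.788 km × 0.928/3.28 = 0.223 km.

0.223 km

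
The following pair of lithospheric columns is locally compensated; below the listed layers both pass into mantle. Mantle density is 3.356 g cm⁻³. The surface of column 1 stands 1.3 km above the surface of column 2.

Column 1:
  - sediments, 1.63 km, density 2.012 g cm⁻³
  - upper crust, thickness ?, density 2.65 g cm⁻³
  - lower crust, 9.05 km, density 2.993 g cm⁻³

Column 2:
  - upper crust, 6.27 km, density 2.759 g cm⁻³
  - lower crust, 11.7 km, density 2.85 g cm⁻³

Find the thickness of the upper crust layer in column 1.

12.1 km

Take the compensation level at the base of the deeper column (depth z_c below the surface of column 1) and equate Σ ρ_i t_i down to z_c; mantle fills any gap and the z_c terms cancel.
Column 1: 1.63×2.012 + x×2.65 + 9.05×2.993 + (z_c − 10.68 − x)×3.356
Column 2: 1.3×0 + 6.27×2.759 + 11.7×2.85 + (z_c − 1.3 − 17.97)×3.356
The z_c×3.356 term appears on both sides and cancels. Collect the known terms of each column as K = Σ(ρt)_known − 3.356 × (depth of known layers): K_1 = 30.36621 − 3.356×10.68 = −5.47587; K_2 = 50.64393 − 3.356×(1.3 + 17.97) = −14.02619.
Balance: K_1 − x×(3.356 − 2.65) = K_2, so x = (K_1 − K_2)/(3.356 − 2.65) = 8.55032/0.706 = 12.1 km.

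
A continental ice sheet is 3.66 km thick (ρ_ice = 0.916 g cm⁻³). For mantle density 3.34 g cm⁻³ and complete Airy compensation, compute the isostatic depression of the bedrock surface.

By Archimedes' principle applied to the lithosphere: the ice load ρ_ice t is balanced by mantle displaced below, ρ_m s.
s = t ρ_ice / ρ_m = 3.66 km × 0.916/3.34 = 1 km.

1 km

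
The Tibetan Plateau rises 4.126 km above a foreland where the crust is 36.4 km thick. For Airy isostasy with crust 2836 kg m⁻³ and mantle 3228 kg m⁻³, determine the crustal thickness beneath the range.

70.4 km

Root depth r = h ρ_c / (ρ_m − ρ_c) = 4.126 km × 2836 / 392 = 29.85 km.
Total thickness = T + h + r = 36.4 km + 4.126 km + 29.85 km = 70.4 km.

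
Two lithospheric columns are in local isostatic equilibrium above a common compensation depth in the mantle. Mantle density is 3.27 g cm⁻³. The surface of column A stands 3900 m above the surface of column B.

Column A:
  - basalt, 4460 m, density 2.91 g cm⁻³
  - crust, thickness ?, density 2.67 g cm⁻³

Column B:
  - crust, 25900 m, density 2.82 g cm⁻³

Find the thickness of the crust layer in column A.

Take the compensation level at the base of the deeper column (depth z_c below the surface of column A) and equate Σ ρ_i t_i down to z_c; mantle fills any gap and the z_c terms cancel.
Column A: 4460×2.91 + x×2.67 + (z_c − 4460 − x)×3.27
Column B: 3900×0 + 25900×2.82 + (z_c − 3900 − 25900)×3.27
The z_c×3.27 term appears on both sides and cancels. Collect the known terms of each column as K = Σ(ρt)_known − 3.27 × (depth of known layers): K_A = 12978.6 − 3.27×4460 = −1605.6; K_B = 73038 − 3.27×(3900 + 25900) = −24408.
Balance: K_A − x×(3.27 − 2.67) = K_B, so x = (K_A − K_B)/(3.27 − 2.67) = 22802.4/0.6 = 38000 m.

38000 m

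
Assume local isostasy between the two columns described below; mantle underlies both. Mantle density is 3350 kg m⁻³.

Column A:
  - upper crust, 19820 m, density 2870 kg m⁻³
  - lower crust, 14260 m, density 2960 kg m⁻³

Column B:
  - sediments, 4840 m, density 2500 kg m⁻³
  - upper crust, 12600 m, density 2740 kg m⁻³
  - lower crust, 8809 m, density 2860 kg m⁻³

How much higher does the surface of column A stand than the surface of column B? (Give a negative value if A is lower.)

−311 m

For any compensation level in the mantle, the mantle terms cancel and isostasy reduces to e = (Σt_A − Σt_B) − (Σ(ρt)_A − Σ(ρt)_B) / ρ_m.
Σt_A = 34080 m; Σt_B = 26249 m; Σ(ρt)_A = 99093000; Σ(ρt)_B = 71817740 (in m·kg m⁻³).
e = (34080 − 26249) − (99093000 − 71817740) / 3350 = −311 m.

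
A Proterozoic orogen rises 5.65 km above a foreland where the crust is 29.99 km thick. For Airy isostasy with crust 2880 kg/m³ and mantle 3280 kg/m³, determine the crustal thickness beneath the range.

76.3 km

Root depth r = h ρ_c / (ρ_m − ρ_c) = 5.65 km × 2880 / 400 = 40.68 km.
Total thickness = T + h + r = 29.99 km + 5.65 km + 40.68 km = 76.3 km.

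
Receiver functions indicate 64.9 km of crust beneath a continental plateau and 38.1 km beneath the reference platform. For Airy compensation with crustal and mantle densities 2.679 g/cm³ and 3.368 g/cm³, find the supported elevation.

Excess crust Δ = 64.9 km − 38.1 km = 26.8 km, split between elevation h and root r with h + r = Δ.
Airy balance ρ_c h = (ρ_m − ρ_c) r gives r = h ρ_c/(ρ_m − ρ_c), so h (1 + ρ_c/(ρ_m − ρ_c)) = Δ, i.e. h = Δ (ρ_m − ρ_c)/ρ_m.
h = 26.8 km × 0.689/3.368 = 5.48 km.

5.48 km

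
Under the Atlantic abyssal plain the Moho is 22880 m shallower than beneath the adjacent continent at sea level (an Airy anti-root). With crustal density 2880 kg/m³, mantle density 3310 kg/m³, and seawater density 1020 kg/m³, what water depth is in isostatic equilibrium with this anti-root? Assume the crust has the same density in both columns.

Replacing a thickness d of crust by seawater at the top must be balanced by replacing crust with mantle at the base: d (ρ_c − ρ_w) = a (ρ_m − ρ_c).
d = a (ρ_m − ρ_c)/(ρ_c − ρ_w) = 22880 m × 430/1860 = 5290 m.

5290 m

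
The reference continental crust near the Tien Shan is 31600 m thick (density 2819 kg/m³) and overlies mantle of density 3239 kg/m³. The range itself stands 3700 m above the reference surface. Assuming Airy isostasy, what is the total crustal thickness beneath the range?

Root depth r = h ρ_c / (ρ_m − ρ_c) = 3700 m × 2819 / 420 = 24830 m.
Total thickness = T + h + r = 31600 m + 3700 m + 24830 m = 60100 m.

60100 m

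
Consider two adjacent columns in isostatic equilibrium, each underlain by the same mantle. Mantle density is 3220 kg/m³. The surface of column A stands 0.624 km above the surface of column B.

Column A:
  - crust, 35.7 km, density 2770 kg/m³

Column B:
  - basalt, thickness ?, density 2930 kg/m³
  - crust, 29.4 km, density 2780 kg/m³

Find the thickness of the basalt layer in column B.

Take the compensation level at the base of the deeper column (depth z_c below the surface of column A) and equate Σ ρ_i t_i down to z_c; mantle fills any gap and the z_c terms cancel.
Column A: 35.7×2770 + (z_c − 35.7)×3220
Column B: 0.624×0 + x×2930 + 29.4×2780 + (z_c − 0.624 − 29.4 − x)×3220
The z_c×3220 term appears on both sides and cancels. Collect the known terms of each column as K = Σ(ρt)_known − 3220 × (depth of known layers): K_A = 98889 − 3220×35.7 = −16065; K_B = 81732 − 3220×(0.624 + 29.4) = −14945.28.
Balance: K_A = K_B − x×(3220 − 2930), so x = (K_B − K_A)/(3220 − 2930) = 1119.72/290 = 3.86 km.

3.86 km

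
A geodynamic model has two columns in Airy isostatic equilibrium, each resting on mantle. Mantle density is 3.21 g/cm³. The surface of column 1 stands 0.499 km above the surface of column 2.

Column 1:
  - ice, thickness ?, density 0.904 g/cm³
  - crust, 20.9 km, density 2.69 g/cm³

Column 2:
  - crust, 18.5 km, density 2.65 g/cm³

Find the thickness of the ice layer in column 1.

0.474 km

Take the compensation level at the base of the deeper column (depth z_c below the surface of column 1) and equate Σ ρ_i t_i down to z_c; mantle fills any gap and the z_c terms cancel.
Column 1: x×0.904 + 20.9×2.69 + (z_c − 20.9 − x)×3.21
Column 2: 0.499×0 + 18.5×2.65 + (z_c − 0.499 − 18.5)×3.21
The z_c×3.21 term appears on both sides and cancels. Collect the known terms of each column as K = Σ(ρt)_known − 3.21 × (depth of known layers): K_1 = 56.221 − 3.21×20.9 = −10.868; K_2 = 49.025 − 3.21×(0.499 + 18.5) = −11.96179.
Balance: K_1 − x×(3.21 − 0.904) = K_2, so x = (K_1 − K_2)/(3.21 − 0.904) = 1.09379/2.306 = 0.474 km.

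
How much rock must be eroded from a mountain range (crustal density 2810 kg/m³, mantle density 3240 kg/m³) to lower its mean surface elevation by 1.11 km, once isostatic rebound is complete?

8.36 km

Net drop Δ = e − u = e − e ρ_c/ρ_m = e (ρ_m − ρ_c)/ρ_m.
e = Δ ρ_m/(ρ_m − ρ_c) = 1.11 km × 3240/430 = 8.36 km.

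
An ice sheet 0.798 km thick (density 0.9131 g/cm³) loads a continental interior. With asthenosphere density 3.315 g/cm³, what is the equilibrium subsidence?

0.22 km

For local isostatic compensation: the ice load ρ_ice t is balanced by mantle displaced below, ρ_m s.
s = t ρ_ice / ρ_m = 0.798 km × 0.9131/3.315 = 0.22 km.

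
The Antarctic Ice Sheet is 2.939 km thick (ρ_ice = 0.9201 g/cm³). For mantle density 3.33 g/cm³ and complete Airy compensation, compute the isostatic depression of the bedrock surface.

For local isostatic compensation: the ice load ρ_ice t is balanced by mantle displaced below, ρ_m s.
s = t ρ_ice / ρ_m = 2.939 km × 0.9201/3.33 = 0.812 km.

0.812 km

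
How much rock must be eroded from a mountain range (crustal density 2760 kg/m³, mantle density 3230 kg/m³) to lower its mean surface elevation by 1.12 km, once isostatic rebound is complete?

7.7 km

Net drop Δ = e − u = e − e ρ_c/ρ_m = e (ρ_m − ρ_c)/ρ_m.
e = Δ ρ_m/(ρ_m − ρ_c) = 1.12 km × 3230/470 = 7.7 km.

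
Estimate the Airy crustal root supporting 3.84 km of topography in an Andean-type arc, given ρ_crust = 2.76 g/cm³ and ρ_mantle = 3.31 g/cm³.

For local isostatic compensation: the weight of the topography is balanced by the buoyancy of the root, ρ_c h = (ρ_m − ρ_c) r.
r = h · ρ_c / (ρ_m − ρ_c) = 3.84 km × 2.76 / (3.31 − 2.76) = 19.3 km.

19.3 km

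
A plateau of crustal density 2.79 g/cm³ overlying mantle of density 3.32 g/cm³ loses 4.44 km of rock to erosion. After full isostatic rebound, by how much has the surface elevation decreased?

0.709 km

Rebound u = e ρ_c/ρ_m = 4.44 km × 2.79/3.32 = 3.731 km.
Net surface drop = e − u = 4.44 km − 3.731 km = e (ρ_m − ρ_c)/ρ_m = 0.709 km.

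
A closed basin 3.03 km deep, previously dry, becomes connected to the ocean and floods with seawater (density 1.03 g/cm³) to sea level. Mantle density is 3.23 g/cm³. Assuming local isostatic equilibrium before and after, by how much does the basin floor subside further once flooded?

After flooding the water column is d + s deep. Its weight must equal the weight of mantle displaced by the extra subsidence s: (d + s) ρ_w = s ρ_m.
s = d ρ_w / (ρ_m − ρ_w) = 3.03 km × 1.03/(3.23 − 1.03) = 1.42 km.

1.42 km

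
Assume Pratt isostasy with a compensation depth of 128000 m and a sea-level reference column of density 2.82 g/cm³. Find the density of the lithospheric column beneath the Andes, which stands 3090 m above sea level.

Pratt balance: ρ_ref D = ρ (D + h).
ρ = ρ_ref D/(D + h) = 2.82 × 128000 m/(128000 m + 3090 m) = 2.75 g/cm³.

2.75 g/cm³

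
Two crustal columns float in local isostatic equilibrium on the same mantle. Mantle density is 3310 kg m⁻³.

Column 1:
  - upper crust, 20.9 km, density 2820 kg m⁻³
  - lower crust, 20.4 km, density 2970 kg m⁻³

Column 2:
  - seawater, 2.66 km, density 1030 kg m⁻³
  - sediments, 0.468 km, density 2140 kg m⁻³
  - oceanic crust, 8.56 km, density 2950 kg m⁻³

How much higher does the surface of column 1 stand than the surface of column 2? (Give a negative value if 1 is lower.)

For any compensation level in the mantle, the mantle terms cancel and isostasy reduces to e = (Σt_1 − Σt_2) − (Σ(ρt)_1 − Σ(ρt)_2) / ρ_m.
Σt_1 = 41.3 km; Σt_2 = 11.688 km; Σ(ρt)_1 = 119526; Σ(ρt)_2 = 28993.32 (in km·kg m⁻³).
e = (41.3 − 11.688) − (119526 − 28993.32) / 3310 = 2.26 km.

2.26 km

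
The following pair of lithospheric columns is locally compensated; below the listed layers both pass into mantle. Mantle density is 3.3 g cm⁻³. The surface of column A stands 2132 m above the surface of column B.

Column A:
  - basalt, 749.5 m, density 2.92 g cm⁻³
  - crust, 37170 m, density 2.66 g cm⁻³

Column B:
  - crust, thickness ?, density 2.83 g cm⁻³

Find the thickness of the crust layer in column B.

36300 m

Take the compensation level at the base of the deeper column (depth z_c below the surface of column A) and equate Σ ρ_i t_i down to z_c; mantle fills any gap and the z_c terms cancel.
Column A: 749.5×2.92 + 37170×2.66 + (z_c − 37919.5)×3.3
Column B: 2132×0 + x×2.83 + (z_c − 2132 − 0 − x)×3.3
The z_c×3.3 term appears on both sides and cancels. Collect the known terms of each column as K = Σ(ρt)_known − 3.3 × (depth of known layers): K_A = 101060.74 − 3.3×37919.5 = −24073.61; K_B = 0 − 3.3×(2132 + 0) = −7035.6.
Balance: K_A = K_B − x×(3.3 − 2.83), so x = (K_B − K_A)/(3.3 − 2.83) = 17038/0.47 = 36300 m.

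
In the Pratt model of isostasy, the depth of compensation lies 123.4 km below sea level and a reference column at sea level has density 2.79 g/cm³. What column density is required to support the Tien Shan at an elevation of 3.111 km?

Pratt balance: ρ_ref D = ρ (D + h).
ρ = ρ_ref D/(D + h) = 2.79 × 123.4 km/(123.4 km + 3.111 km) = 2.72 g/cm³.

2.72 g/cm³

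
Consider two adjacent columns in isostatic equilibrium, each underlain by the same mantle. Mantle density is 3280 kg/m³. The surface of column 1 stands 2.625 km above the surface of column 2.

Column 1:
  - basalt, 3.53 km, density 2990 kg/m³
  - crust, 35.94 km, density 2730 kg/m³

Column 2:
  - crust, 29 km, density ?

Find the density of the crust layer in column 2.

Take the compensation level at the base of the deeper column (depth z_c below the surface of column 1) and equate Σ ρ_i t_i down to z_c; mantle fills any gap and the z_c terms cancel.
Column 1: 3.53×2990 + 35.94×2730 + (z_c − 39.47)×3280
Column 2: 2.625×0 + 29×ρ + (z_c − 2.625 − 29)×3280
The z_c×3280 term appears on both sides and cancels. Collect the known terms of each column as K = Σ(ρt)_known − 3280 × (depth of known layers): K_1 = 108670.9 − 3280×39.47 = −20790.7; K_2 = 0 − 3280×(2.625 + 29) = −103730.
Balance: K_1 = K_2 + 29×ρ, so ρ = (K_1 − K_2)/29 = 82939.3/29 = 2860 kg/m³.

2860 kg/m³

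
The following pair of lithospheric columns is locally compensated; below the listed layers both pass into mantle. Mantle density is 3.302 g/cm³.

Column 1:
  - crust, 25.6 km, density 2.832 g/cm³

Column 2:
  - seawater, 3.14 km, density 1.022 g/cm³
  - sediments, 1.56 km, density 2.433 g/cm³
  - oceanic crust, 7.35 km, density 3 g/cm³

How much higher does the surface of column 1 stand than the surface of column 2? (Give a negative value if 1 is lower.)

For any compensation level in the mantle, the mantle terms cancel and isostasy reduces to e = (Σt_1 − Σt_2) − (Σ(ρt)_1 − Σ(ρt)_2) / ρ_m.
Σt_1 = 25.6 km; Σt_2 = 12.05 km; Σ(ρt)_1 = 72.4992; Σ(ρt)_2 = 29.05456 (in km·g/cm³).
e = (25.6 − 12.05) − (72.4992 − 29.05456) / 3.302 = 0.393 km.

0.393 km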